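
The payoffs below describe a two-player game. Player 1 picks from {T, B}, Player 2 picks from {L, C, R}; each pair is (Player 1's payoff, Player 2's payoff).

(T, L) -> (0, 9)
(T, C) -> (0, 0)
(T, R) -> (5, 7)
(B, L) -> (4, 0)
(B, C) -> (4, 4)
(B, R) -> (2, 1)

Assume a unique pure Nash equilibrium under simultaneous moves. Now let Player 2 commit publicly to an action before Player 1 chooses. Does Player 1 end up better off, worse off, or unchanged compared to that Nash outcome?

better off

Backward induction with Player 2 moving first.
- L: Player 1 compares 0, 4 and picks B; Player 2 would get 0.
- C: Player 1 compares 0, 4 and picks B; Player 2 would get 4.
- R: Player 1 compares 5, 2 and picks T; Player 2 would get 7.
Maximizing over 0, 4, 7, Player 2 chooses R. Subgame-perfect outcome: (T, R) with payoffs (5, 7).
For the simultaneous game, intersect best replies.
Player 1's best replies: L→B; C→B; R→T.
Player 2's best replies: T→L; B→C.
Only (B, C) has each player best-responding; Nash payoffs (4, 4).
Player 1 earns 5 sequentially versus 4 at the Nash outcome: better off.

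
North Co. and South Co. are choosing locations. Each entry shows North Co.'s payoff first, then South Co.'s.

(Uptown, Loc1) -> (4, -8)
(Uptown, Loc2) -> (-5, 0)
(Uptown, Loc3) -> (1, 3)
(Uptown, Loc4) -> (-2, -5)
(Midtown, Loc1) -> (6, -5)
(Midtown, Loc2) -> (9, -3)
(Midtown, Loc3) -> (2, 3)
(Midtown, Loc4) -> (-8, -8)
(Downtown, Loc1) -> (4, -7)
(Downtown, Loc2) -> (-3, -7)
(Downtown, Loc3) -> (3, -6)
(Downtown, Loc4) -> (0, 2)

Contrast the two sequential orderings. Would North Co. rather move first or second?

If North Co. leads: South Co.'s best replies are Uptown→Loc3, Midtown→Loc3, Downtown→Loc4; North Co.'s induced payoffs 1, 2, 0; outcome (Midtown, Loc3), payoffs (2, 3).
If South Co. leads: North Co.'s best replies are Loc1→Midtown, Loc2→Midtown, Loc3→Downtown, Loc4→Downtown; South Co.'s induced payoffs -5, -3, -6, 2; outcome (Downtown, Loc4), payoffs (0, 2).
North Co. gets 2 moving first and 0 moving second, so North Co. prefers to move first.

first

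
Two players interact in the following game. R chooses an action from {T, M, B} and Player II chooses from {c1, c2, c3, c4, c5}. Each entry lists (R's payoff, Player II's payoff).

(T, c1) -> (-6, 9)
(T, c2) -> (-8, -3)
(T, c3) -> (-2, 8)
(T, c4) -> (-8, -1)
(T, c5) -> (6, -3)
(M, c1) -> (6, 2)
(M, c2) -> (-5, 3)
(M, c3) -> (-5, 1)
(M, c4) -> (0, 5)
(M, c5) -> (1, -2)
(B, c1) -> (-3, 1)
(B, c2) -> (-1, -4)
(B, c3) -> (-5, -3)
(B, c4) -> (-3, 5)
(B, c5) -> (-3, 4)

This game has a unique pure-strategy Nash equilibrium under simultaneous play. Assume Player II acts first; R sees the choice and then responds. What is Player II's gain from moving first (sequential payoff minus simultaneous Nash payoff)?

Backward induction with Player II moving first.
- c1: R compares -6, 6, -3 and picks M; Player II would get 2.
- c2: R compares -8, -5, -1 and picks B; Player II would get -4.
- c3: R compares -2, -5, -5 and picks T; Player II would get 8.
- c4: R compares -8, 0, -3 and picks M; Player II would get 5.
- c5: R compares 6, 1, -3 and picks T; Player II would get -3.
Among 2, -4, 8, 5, -3, the best is 8 at c3. Subgame-perfect outcome: (T, c3) with payoffs (-2, 8).
For the simultaneous game, intersect best replies.
R's best replies: c1→M; c2→B; c3→T; c4→M; c5→T.
Player II's best replies: T→c1; M→c4; B→c4.
Only (M, c4) has each player best-responding; Nash payoffs (0, 5).
Player II's commitment gain: 8 − 5 = 3.

3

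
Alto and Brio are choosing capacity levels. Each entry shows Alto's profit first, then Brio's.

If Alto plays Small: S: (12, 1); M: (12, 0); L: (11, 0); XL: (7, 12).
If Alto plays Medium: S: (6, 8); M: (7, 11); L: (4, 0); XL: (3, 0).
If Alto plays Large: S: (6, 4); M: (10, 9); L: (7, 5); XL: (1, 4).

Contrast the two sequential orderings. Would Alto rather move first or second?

If Alto leads: Brio's best replies are Small→XL, Medium→M, Large→M; Alto's induced payoffs 7, 7, 10; outcome (Large, M), payoffs (10, 9).
If Brio leads: Alto's best replies are S→Small, M→Small, L→Small, XL→Small; Brio's induced payoffs 1, 0, 0, 12; outcome (Small, XL), payoffs (7, 12).
Alto gets 10 moving first and 7 moving second, so Alto prefers to move first.

first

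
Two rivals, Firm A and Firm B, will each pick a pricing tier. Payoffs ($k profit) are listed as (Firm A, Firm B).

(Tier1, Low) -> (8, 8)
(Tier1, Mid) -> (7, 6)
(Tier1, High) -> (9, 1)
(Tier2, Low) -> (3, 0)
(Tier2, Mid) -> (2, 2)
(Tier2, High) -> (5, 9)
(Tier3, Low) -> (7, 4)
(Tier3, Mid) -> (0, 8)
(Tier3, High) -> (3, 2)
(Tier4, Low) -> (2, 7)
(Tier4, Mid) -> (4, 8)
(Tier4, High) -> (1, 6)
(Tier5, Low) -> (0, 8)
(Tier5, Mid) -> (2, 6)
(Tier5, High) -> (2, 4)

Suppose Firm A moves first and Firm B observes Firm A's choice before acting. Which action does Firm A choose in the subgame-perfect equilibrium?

Solve by backward induction (Firm A leads).
- Tier1: BR = Low, leader payoff 8.
- Tier2: BR = High, leader payoff 5.
- Tier3: BR = Mid, leader payoff 0.
- Tier4: BR = Mid, leader payoff 4.
- Tier5: BR = Low, leader payoff 0.
Firm A's induced payoffs are 8, 5, 0, 4, 0, so Firm A commits to Tier1. Subgame-perfect outcome: (Tier1, Low) with payoffs (8, 8).

Tier1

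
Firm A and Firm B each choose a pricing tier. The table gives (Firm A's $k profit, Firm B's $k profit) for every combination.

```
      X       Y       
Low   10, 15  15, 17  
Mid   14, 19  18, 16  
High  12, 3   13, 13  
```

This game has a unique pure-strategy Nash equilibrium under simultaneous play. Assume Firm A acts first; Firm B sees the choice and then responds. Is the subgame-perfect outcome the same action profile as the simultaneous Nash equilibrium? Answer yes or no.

Backward induction with Firm A moving first.
- Low → Firm B plays Y (best of 15, 17); Firm A gets 15.
- Mid → Firm B plays X (best of 19, 16); Firm A gets 14.
- High → Firm B plays Y (best of 3, 13); Firm A gets 13.
Firm A's induced payoffs are 15, 14, 13, so Firm A commits to Low. Subgame-perfect outcome: (Low, Y) with payoffs (15, 17).
Under simultaneous play:
Firm A's best replies: X→Mid; Y→Mid.
Firm B's best replies: Low→Y; Mid→X; High→Y.
The unique mutual best reply is (Mid, X), giving (14, 19).
Sequential outcome (Low, Y) differs from the Nash profile (Mid, X).

no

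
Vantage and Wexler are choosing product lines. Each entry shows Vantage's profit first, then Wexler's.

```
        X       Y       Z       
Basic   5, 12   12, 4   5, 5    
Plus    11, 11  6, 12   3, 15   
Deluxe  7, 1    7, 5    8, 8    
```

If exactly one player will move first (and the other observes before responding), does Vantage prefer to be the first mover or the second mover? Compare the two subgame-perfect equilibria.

If Vantage leads: Wexler's best replies are Basic→X, Plus→Z, Deluxe→Z; Vantage's induced payoffs 5, 3, 8; outcome (Deluxe, Z), payoffs (8, 8).
If Wexler leads: Vantage's best replies are X→Plus, Y→Basic, Z→Deluxe; Wexler's induced payoffs 11, 4, 8; outcome (Plus, X), payoffs (11, 11).
Vantage gets 8 moving first and 11 moving second, so Vantage prefers to move second.

second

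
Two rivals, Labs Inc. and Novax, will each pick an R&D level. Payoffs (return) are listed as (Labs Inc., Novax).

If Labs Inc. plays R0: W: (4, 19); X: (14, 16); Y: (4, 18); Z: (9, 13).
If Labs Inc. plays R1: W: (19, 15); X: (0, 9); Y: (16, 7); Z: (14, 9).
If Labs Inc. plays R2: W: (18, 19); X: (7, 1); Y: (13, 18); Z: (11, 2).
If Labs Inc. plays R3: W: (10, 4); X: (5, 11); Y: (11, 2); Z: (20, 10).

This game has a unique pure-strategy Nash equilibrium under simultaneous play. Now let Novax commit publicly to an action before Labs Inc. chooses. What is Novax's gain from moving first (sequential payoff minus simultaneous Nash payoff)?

1

Solve by backward induction (Novax leads).
- W: BR = R1, leader payoff 15.
- X: BR = R0, leader payoff 16.
- Y: BR = R1, leader payoff 7.
- Z: BR = R3, leader payoff 10.
Maximizing over 15, 16, 7, 10, Novax chooses X. Subgame-perfect outcome: (R0, X) with payoffs (14, 16).
For the simultaneous game, intersect best replies.
Labs Inc.'s best replies: W→R1; X→R0; Y→R1; Z→R3.
Novax's best replies: R0→W; R1→W; R2→W; R3→X.
Only (R1, W) has each player best-responding; Nash payoffs (19, 15).
Novax's commitment gain: 16 − 15 = 1.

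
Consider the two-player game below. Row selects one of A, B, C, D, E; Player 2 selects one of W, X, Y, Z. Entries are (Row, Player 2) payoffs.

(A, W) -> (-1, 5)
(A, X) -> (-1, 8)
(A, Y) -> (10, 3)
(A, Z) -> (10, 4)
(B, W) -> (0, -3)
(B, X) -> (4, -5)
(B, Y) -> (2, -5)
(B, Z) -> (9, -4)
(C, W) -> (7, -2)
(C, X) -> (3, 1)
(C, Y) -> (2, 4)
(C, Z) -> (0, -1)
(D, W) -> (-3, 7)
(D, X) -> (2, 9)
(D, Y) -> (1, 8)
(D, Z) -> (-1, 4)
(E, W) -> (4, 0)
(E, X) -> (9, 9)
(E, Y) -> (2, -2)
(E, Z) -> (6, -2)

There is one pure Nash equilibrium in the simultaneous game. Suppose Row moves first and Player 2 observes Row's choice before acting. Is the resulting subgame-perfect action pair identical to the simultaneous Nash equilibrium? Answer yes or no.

Backward induction with Row moving first.
- A: Player 2 compares 5, 8, 3, 4 and picks X; Row would get -1.
- B: Player 2 compares -3, -5, -5, -4 and picks W; Row would get 0.
- C: Player 2 compares -2, 1, 4, -1 and picks Y; Row would get 2.
- D: Player 2 compares 7, 9, 8, 4 and picks X; Row would get 2.
- E: Player 2 compares 0, 9, -2, -2 and picks X; Row would get 9.
Row's induced payoffs are -1, 0, 2, 2, 9, so Row commits to E. Subgame-perfect outcome: (E, X) with payoffs (9, 9).
Under simultaneous play:
Row's best replies: W→C; X→E; Y→A; Z→A.
Player 2's best replies: A→X; B→W; C→Y; D→X; E→X.
Only (E, X) has each player best-responding; Nash payoffs (9, 9).
Sequential outcome (E, X) coincides with the Nash profile (E, X).

yes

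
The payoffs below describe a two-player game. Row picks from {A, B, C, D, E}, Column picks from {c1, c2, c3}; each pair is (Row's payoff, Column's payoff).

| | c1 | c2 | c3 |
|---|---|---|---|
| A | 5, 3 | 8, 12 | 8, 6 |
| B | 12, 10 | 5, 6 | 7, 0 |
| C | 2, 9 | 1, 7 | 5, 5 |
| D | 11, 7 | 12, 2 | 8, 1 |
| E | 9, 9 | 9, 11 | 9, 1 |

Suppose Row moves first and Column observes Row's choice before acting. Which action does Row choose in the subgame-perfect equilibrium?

B

Column best-responds to each possible Row move:
- A: Column compares 3, 12, 6 and picks c2; Row would get 8.
- B: Column compares 10, 6, 0 and picks c1; Row would get 12.
- C: Column compares 9, 7, 5 and picks c1; Row would get 2.
- D: Column compares 7, 2, 1 and picks c1; Row would get 11.
- E: Column compares 9, 11, 1 and picks c2; Row would get 9.
Maximizing over 8, 12, 2, 11, 9, Row chooses B. Subgame-perfect outcome: (B, c1) with payoffs (12, 10).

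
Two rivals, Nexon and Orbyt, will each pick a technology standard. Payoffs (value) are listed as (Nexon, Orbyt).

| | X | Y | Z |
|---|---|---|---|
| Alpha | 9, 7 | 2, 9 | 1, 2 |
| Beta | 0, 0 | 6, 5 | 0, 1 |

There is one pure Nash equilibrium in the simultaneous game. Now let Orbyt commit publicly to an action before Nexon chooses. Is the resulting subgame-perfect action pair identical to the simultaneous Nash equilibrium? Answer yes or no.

no

Work backward from Nexon's decision.
- X: BR = Alpha, leader payoff 7.
- Y: BR = Beta, leader payoff 5.
- Z: BR = Alpha, leader payoff 2.
Among 7, 5, 2, the best is 7 at X. Subgame-perfect outcome: (Alpha, X) with payoffs (9, 7).
For the simultaneous game, intersect best replies.
Nexon's best replies: X→Alpha; Y→Beta; Z→Alpha.
Orbyt's best replies: Alpha→Y; Beta→Y.
Only (Beta, Y) has each player best-responding; Nash payoffs (6, 5).
Sequential outcome (Alpha, X) differs from the Nash profile (Beta, Y).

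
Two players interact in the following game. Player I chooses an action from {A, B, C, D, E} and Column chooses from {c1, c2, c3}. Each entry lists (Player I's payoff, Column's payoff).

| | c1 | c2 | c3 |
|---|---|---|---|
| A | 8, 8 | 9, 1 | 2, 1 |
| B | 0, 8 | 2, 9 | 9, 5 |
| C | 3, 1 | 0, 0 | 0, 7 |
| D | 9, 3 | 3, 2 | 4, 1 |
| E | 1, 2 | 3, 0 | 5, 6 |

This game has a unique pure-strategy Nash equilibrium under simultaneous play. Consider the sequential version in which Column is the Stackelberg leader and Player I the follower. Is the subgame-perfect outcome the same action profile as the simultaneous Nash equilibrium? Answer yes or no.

Solve by backward induction (Column leads).
- c1 → Player I plays D (best of 8, 0, 3, 9, 1); Column gets 3.
- c2 → Player I plays A (best of 9, 2, 0, 3, 3); Column gets 1.
- c3 → Player I plays B (best of 2, 9, 0, 4, 5); Column gets 5.
Column's induced payoffs are 3, 1, 5, so Column commits to c3. Subgame-perfect outcome: (B, c3) with payoffs (9, 5).
Now find the simultaneous Nash equilibrium.
Player I's best replies: c1→D; c2→A; c3→B.
Column's best replies: A→c1; B→c2; C→c3; D→c1; E→c3.
The unique mutual best reply is (D, c1), giving (9, 3).
Sequential outcome (B, c3) differs from the Nash profile (D, c1).

no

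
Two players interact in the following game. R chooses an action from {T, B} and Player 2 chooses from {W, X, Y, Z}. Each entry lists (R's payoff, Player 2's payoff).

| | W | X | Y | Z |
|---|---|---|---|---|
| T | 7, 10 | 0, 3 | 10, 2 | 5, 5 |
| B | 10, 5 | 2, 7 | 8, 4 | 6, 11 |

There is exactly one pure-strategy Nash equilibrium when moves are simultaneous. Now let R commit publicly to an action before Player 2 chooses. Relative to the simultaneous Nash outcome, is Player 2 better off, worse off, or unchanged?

Backward induction with R moving first.
- T: Player 2 compares 10, 3, 2, 5 and picks W; R would get 7.
- B: Player 2 compares 5, 7, 4, 11 and picks Z; R would get 6.
Among 7, 6, the best is 7 at T. Subgame-perfect outcome: (T, W) with payoffs (7, 10).
For the simultaneous game, intersect best replies.
R's best replies: W→B; X→B; Y→T; Z→B.
Player 2's best replies: T→W; B→Z.
The unique mutual best reply is (B, Z), giving (6, 11).
Player 2 earns 10 sequentially versus 11 at the Nash outcome: worse off.

worse off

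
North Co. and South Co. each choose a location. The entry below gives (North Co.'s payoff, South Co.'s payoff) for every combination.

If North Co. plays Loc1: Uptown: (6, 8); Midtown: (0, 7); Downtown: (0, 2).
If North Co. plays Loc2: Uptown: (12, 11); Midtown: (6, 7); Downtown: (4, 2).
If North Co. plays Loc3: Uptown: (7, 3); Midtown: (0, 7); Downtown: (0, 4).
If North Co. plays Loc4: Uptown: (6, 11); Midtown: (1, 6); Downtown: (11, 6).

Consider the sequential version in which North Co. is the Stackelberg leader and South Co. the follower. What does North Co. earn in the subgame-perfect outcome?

12

Solve by backward induction (North Co. leads).
- Loc1: South Co. compares 8, 7, 2 and picks Uptown; North Co. would get 6.
- Loc2: South Co. compares 11, 7, 2 and picks Uptown; North Co. would get 12.
- Loc3: South Co. compares 3, 7, 4 and picks Midtown; North Co. would get 0.
- Loc4: South Co. compares 11, 6, 6 and picks Uptown; North Co. would get 6.
Among 6, 12, 0, 6, the best is 12 at Loc2. Subgame-perfect outcome: (Loc2, Uptown) with payoffs (12, 11).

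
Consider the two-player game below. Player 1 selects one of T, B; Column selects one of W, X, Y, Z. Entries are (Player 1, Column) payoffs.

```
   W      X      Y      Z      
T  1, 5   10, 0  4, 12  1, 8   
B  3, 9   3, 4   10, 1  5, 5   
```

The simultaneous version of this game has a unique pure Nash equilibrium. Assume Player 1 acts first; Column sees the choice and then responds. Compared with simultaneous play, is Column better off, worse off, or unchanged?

better off

Column best-responds to each possible Player 1 move:
- T: BR = Y, leader payoff 4.
- B: BR = W, leader payoff 3.
Maximizing over 4, 3, Player 1 chooses T. Subgame-perfect outcome: (T, Y) with payoffs (4, 12).
For the simultaneous game, intersect best replies.
Player 1's best replies: W→B; X→T; Y→B; Z→B.
Column's best replies: T→Y; B→W.
The unique mutual best reply is (B, W), giving (3, 9).
Column earns 12 sequentially versus 9 at the Nash outcome: better off.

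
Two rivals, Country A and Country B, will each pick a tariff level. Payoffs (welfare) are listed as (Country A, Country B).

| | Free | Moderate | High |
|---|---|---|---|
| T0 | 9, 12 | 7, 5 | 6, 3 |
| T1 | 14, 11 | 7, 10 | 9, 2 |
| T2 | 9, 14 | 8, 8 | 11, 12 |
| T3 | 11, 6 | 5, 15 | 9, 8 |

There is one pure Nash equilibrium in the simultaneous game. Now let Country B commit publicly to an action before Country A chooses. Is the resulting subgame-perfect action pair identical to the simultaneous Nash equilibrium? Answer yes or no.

no

Work backward from Country A's decision.
- Free → Country A plays T1 (best of 9, 14, 9, 11); Country B gets 11.
- Moderate → Country A plays T2 (best of 7, 7, 8, 5); Country B gets 8.
- High → Country A plays T2 (best of 6, 9, 11, 9); Country B gets 12.
Maximizing over 11, 8, 12, Country B chooses High. Subgame-perfect outcome: (T2, High) with payoffs (11, 12).
For the simultaneous game, intersect best replies.
Country A's best replies: Free→T1; Moderate→T2; High→T2.
Country B's best replies: T0→Free; T1→Free; T2→Free; T3→Moderate.
The unique mutual best reply is (T1, Free), giving (14, 11).
Sequential outcome (T2, High) differs from the Nash profile (T1, Free).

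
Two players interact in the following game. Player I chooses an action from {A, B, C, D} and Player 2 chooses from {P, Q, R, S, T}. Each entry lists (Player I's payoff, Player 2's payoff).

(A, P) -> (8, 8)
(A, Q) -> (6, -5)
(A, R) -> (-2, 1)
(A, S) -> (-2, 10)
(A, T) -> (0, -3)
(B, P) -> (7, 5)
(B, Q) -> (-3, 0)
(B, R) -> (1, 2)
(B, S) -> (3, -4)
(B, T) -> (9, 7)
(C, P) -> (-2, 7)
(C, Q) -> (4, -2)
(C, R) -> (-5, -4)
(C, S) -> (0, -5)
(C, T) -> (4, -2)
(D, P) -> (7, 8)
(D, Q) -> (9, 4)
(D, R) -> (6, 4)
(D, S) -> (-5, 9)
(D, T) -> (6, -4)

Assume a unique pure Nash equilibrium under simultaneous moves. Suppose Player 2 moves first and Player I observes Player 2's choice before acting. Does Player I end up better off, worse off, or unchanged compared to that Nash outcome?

worse off

Solve by backward induction (Player 2 leads).
- P: BR = A, leader payoff 8.
- Q: BR = D, leader payoff 4.
- R: BR = D, leader payoff 4.
- S: BR = B, leader payoff -4.
- T: BR = B, leader payoff 7.
Player 2's induced payoffs are 8, 4, 4, -4, 7, so Player 2 commits to P. Subgame-perfect outcome: (A, P) with payoffs (8, 8).
Under simultaneous play:
Player I's best replies: P→A; Q→D; R→D; S→B; T→B.
Player 2's best replies: A→S; B→T; C→P; D→S.
The unique mutual best reply is (B, T), giving (9, 7).
Player I earns 8 sequentially versus 9 at the Nash outcome: worse off.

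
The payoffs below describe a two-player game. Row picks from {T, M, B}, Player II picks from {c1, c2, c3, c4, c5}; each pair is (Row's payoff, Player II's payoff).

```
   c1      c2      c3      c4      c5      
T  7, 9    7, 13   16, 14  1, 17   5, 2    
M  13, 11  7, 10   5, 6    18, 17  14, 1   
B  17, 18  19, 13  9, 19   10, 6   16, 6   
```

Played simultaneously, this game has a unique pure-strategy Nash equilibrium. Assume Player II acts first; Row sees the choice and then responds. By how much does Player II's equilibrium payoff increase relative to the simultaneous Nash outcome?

Row best-responds to each possible Player II move:
- c1 → Row plays B (best of 7, 13, 17); Player II gets 18.
- c2 → Row plays B (best of 7, 7, 19); Player II gets 13.
- c3 → Row plays T (best of 16, 5, 9); Player II gets 14.
- c4 → Row plays M (best of 1, 18, 10); Player II gets 17.
- c5 → Row plays B (best of 5, 14, 16); Player II gets 6.
Maximizing over 18, 13, 14, 17, 6, Player II chooses c1. Subgame-perfect outcome: (B, c1) with payoffs (17, 18).
For the simultaneous game, intersect best replies.
Row's best replies: c1→B; c2→B; c3→T; c4→M; c5→B.
Player II's best replies: T→c4; M→c4; B→c3.
Only (M, c4) has each player best-responding; Nash payoffs (18, 17).
Player II's commitment gain: 18 − 17 = 1.

1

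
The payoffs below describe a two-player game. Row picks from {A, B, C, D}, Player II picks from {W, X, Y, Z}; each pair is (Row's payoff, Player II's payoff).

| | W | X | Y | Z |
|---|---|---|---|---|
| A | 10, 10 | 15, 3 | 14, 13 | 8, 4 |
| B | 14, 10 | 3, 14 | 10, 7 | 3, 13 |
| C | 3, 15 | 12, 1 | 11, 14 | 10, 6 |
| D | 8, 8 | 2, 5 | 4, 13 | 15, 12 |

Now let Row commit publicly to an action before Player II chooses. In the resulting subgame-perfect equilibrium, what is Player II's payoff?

13

Solve by backward induction (Row leads).
- A: Player II compares 10, 3, 13, 4 and picks Y; Row would get 14.
- B: Player II compares 10, 14, 7, 13 and picks X; Row would get 3.
- C: Player II compares 15, 1, 14, 6 and picks W; Row would get 3.
- D: Player II compares 8, 5, 13, 12 and picks Y; Row would get 4.
Among 14, 3, 3, 4, the best is 14 at A. Subgame-perfect outcome: (A, Y) with payoffs (14, 13).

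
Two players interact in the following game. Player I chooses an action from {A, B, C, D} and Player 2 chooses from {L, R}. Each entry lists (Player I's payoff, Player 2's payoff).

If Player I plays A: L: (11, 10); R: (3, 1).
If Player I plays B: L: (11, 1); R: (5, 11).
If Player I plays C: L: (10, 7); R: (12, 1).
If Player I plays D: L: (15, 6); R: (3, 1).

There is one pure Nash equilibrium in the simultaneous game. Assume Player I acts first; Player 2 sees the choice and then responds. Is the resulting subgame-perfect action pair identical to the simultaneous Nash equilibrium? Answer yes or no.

yes

Work backward from Player 2's decision.
- A: Player 2 compares 10, 1 and picks L; Player I would get 11.
- B: Player 2 compares 1, 11 and picks R; Player I would get 5.
- C: Player 2 compares 7, 1 and picks L; Player I would get 10.
- D: Player 2 compares 6, 1 and picks L; Player I would get 15.
Among 11, 5, 10, 15, the best is 15 at D. Subgame-perfect outcome: (D, L) with payoffs (15, 6).
For the simultaneous game, intersect best replies.
Player I's best replies: L→D; R→C.
Player 2's best replies: A→L; B→R; C→L; D→L.
The unique mutual best reply is (D, L), giving (15, 6).
Sequential outcome (D, L) coincides with the Nash profile (D, L).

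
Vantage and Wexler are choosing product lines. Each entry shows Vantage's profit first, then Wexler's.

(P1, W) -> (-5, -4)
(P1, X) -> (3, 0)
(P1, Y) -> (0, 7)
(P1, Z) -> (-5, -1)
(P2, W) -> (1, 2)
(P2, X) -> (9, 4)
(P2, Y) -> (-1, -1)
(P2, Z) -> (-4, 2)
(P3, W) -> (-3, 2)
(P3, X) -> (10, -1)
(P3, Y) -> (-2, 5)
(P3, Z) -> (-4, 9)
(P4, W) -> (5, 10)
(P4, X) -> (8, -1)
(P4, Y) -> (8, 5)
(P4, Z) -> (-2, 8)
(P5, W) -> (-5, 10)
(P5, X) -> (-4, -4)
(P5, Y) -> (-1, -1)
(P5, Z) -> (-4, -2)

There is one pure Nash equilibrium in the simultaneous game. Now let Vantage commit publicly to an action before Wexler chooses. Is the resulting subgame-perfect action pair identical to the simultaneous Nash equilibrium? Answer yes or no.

no

Backward induction with Vantage moving first.
- P1: BR = Y, leader payoff 0.
- P2: BR = X, leader payoff 9.
- P3: BR = Z, leader payoff -4.
- P4: BR = W, leader payoff 5.
- P5: BR = W, leader payoff -5.
Among 0, 9, -4, 5, -5, the best is 9 at P2. Subgame-perfect outcome: (P2, X) with payoffs (9, 4).
Now find the simultaneous Nash equilibrium.
Vantage's best replies: W→P4; X→P3; Y→P4; Z→P4.
Wexler's best replies: P1→Y; P2→X; P3→Z; P4→W; P5→W.
The unique mutual best reply is (P4, W), giving (5, 10).
Sequential outcome (P2, X) differs from the Nash profile (P4, W).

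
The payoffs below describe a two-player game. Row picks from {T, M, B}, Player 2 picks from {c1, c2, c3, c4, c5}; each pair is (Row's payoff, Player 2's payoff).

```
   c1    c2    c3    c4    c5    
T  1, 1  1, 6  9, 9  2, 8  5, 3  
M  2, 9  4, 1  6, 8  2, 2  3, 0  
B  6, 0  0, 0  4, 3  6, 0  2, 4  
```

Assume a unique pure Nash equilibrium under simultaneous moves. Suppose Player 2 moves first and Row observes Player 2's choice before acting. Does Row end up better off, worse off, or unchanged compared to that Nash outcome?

unchanged

Work backward from Row's decision.
- c1 → Row plays B (best of 1, 2, 6); Player 2 gets 0.
- c2 → Row plays M (best of 1, 4, 0); Player 2 gets 1.
- c3 → Row plays T (best of 9, 6, 4); Player 2 gets 9.
- c4 → Row plays B (best of 2, 2, 6); Player 2 gets 0.
- c5 → Row plays T (best of 5, 3, 2); Player 2 gets 3.
Among 0, 1, 9, 0, 3, the best is 9 at c3. Subgame-perfect outcome: (T, c3) with payoffs (9, 9).
Under simultaneous play:
Row's best replies: c1→B; c2→M; c3→T; c4→B; c5→T.
Player 2's best replies: T→c3; M→c1; B→c5.
The unique mutual best reply is (T, c3), giving (9, 9).
Row earns 9 sequentially versus 9 at the Nash outcome: unchanged.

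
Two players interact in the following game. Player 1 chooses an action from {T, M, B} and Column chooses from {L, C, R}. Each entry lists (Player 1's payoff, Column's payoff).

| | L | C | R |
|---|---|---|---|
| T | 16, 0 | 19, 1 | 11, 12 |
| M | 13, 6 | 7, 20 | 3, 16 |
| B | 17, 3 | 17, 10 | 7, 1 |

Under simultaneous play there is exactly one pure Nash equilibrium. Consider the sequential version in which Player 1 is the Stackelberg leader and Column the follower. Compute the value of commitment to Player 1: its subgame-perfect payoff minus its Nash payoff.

6

Backward induction with Player 1 moving first.
- T: Column compares 0, 1, 12 and picks R; Player 1 would get 11.
- M: Column compares 6, 20, 16 and picks C; Player 1 would get 7.
- B: Column compares 3, 10, 1 and picks C; Player 1 would get 17.
Among 11, 7, 17, the best is 17 at B. Subgame-perfect outcome: (B, C) with payoffs (17, 10).
For the simultaneous game, intersect best replies.
Player 1's best replies: L→B; C→T; R→T.
Column's best replies: T→R; M→C; B→C.
Only (T, R) has each player best-responding; Nash payoffs (11, 12).
Player 1's commitment gain: 17 − 11 = 6.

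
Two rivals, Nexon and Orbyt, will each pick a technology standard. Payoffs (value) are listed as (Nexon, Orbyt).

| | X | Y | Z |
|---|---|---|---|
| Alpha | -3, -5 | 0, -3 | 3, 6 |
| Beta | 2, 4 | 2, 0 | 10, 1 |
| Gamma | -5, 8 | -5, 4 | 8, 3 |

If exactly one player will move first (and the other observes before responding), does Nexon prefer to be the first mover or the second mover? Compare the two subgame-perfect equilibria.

If Nexon leads: Orbyt's best replies are Alpha→Z, Beta→X, Gamma→X; Nexon's induced payoffs 3, 2, -5; outcome (Alpha, Z), payoffs (3, 6).
If Orbyt leads: Nexon's best replies are X→Beta, Y→Beta, Z→Beta; Orbyt's induced payoffs 4, 0, 1; outcome (Beta, X), payoffs (2, 4).
Nexon gets 3 moving first and 2 moving second, so Nexon prefers to move first.

first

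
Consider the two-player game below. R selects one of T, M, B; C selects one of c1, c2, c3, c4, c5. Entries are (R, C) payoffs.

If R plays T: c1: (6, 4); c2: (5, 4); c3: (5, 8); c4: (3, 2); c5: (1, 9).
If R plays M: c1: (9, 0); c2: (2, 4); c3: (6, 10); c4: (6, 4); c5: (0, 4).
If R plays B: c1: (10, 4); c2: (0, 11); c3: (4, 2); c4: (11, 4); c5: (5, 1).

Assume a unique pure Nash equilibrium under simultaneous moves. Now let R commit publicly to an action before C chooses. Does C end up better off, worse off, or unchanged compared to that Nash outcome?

Work backward from C's decision.
- T: C compares 4, 4, 8, 2, 9 and picks c5; R would get 1.
- M: C compares 0, 4, 10, 4, 4 and picks c3; R would get 6.
- B: C compares 4, 11, 2, 4, 1 and picks c2; R would get 0.
Among 1, 6, 0, the best is 6 at M. Subgame-perfect outcome: (M, c3) with payoffs (6, 10).
Now find the simultaneous Nash equilibrium.
R's best replies: c1→B; c2→T; c3→M; c4→B; c5→B.
C's best replies: T→c5; M→c3; B→c2.
The unique mutual best reply is (M, c3), giving (6, 10).
C earns 10 sequentially versus 10 at the Nash outcome: unchanged.

unchanged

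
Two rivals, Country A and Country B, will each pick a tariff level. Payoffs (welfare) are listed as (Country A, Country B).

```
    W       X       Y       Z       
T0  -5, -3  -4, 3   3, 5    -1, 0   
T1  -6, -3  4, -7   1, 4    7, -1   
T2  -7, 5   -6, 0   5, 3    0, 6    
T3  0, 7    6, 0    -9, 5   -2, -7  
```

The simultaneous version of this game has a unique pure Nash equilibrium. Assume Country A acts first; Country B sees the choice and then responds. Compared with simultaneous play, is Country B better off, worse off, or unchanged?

worse off

Backward induction with Country A moving first.
- T0: BR = Y, leader payoff 3.
- T1: BR = Y, leader payoff 1.
- T2: BR = Z, leader payoff 0.
- T3: BR = W, leader payoff 0.
Among 3, 1, 0, 0, the best is 3 at T0. Subgame-perfect outcome: (T0, Y) with payoffs (3, 5).
Under simultaneous play:
Country A's best replies: W→T3; X→T3; Y→T2; Z→T1.
Country B's best replies: T0→Y; T1→Y; T2→Z; T3→W.
The unique mutual best reply is (T3, W), giving (0, 7).
Country B earns 5 sequentially versus 7 at the Nash outcome: worse off.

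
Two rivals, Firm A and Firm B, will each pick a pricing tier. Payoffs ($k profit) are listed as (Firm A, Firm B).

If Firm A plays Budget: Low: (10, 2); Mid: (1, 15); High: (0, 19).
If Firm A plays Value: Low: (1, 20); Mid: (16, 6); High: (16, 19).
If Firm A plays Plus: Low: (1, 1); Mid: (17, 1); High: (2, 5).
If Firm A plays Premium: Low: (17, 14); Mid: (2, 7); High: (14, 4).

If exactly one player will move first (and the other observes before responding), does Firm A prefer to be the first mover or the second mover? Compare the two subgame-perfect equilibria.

If Firm A leads: Firm B's best replies are Budget→High, Value→Low, Plus→High, Premium→Low; Firm A's induced payoffs 0, 1, 2, 17; outcome (Premium, Low), payoffs (17, 14).
If Firm B leads: Firm A's best replies are Low→Premium, Mid→Plus, High→Value; Firm B's induced payoffs 14, 1, 19; outcome (Value, High), payoffs (16, 19).
Firm A gets 17 moving first and 16 moving second, so Firm A prefers to move first.

first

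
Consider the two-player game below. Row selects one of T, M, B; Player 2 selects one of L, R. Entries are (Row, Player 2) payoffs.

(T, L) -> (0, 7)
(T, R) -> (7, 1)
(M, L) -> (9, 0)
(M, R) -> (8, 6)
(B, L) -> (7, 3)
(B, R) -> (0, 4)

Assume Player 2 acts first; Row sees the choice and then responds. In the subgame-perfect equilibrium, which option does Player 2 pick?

R

Row best-responds to each possible Player 2 move:
- L → Row plays M (best of 0, 9, 7); Player 2 gets 0.
- R → Row plays M (best of 7, 8, 0); Player 2 gets 6.
Maximizing over 0, 6, Player 2 chooses R. Subgame-perfect outcome: (M, R) with payoffs (8, 6).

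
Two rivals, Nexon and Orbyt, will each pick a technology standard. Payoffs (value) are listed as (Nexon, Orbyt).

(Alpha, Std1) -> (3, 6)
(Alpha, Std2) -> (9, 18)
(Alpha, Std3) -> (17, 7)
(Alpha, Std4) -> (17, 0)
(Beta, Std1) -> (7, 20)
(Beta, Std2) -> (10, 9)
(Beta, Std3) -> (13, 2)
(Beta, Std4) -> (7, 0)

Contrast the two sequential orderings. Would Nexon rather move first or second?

first

If Nexon leads: Orbyt's best replies are Alpha→Std2, Beta→Std1; Nexon's induced payoffs 9, 7; outcome (Alpha, Std2), payoffs (9, 18).
If Orbyt leads: Nexon's best replies are Std1→Beta, Std2→Beta, Std3→Alpha, Std4→Alpha; Orbyt's induced payoffs 20, 9, 7, 0; outcome (Beta, Std1), payoffs (7, 20).
Nexon gets 9 moving first and 7 moving second, so Nexon prefers to move first.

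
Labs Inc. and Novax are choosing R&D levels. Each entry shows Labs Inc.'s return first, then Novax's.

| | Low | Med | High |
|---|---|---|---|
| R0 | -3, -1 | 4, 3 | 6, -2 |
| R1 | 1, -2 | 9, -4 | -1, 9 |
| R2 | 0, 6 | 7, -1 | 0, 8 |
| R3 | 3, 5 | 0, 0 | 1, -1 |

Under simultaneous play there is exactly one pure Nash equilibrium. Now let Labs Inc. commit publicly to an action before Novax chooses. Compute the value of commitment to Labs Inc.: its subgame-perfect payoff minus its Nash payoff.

Novax best-responds to each possible Labs Inc. move:
- R0: Novax compares -1, 3, -2 and picks Med; Labs Inc. would get 4.
- R1: Novax compares -2, -4, 9 and picks High; Labs Inc. would get -1.
- R2: Novax compares 6, -1, 8 and picks High; Labs Inc. would get 0.
- R3: Novax compares 5, 0, -1 and picks Low; Labs Inc. would get 3.
Maximizing over 4, -1, 0, 3, Labs Inc. chooses R0. Subgame-perfect outcome: (R0, Med) with payoffs (4, 3).
Now find the simultaneous Nash equilibrium.
Labs Inc.'s best replies: Low→R3; Med→R1; High→R0.
Novax's best replies: R0→Med; R1→High; R2→High; R3→Low.
Only (R3, Low) has each player best-responding; Nash payoffs (3, 5).
Labs Inc.'s commitment gain: 4 − 3 = 1.

1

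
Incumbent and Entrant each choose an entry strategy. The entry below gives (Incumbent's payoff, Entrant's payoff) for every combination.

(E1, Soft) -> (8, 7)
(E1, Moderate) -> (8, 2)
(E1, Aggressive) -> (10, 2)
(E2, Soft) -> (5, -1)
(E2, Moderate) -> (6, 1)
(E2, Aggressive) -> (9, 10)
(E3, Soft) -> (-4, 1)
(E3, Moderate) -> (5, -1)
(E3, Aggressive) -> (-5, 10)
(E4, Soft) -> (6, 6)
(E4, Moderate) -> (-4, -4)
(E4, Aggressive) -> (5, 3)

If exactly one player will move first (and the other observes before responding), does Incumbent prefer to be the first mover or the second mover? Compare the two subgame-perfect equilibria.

If Incumbent leads: Entrant's best replies are E1→Soft, E2→Aggressive, E3→Aggressive, E4→Soft; Incumbent's induced payoffs 8, 9, -5, 6; outcome (E2, Aggressive), payoffs (9, 10).
If Entrant leads: Incumbent's best replies are Soft→E1, Moderate→E1, Aggressive→E1; Entrant's induced payoffs 7, 2, 2; outcome (E1, Soft), payoffs (8, 7).
Incumbent gets 9 moving first and 8 moving second, so Incumbent prefers to move first.

first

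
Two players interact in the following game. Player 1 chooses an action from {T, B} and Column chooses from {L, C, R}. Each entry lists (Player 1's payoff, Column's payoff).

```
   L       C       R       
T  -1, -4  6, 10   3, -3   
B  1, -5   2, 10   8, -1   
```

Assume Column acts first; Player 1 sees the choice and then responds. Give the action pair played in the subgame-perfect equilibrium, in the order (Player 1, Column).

Player 1 best-responds to each possible Column move:
- L: Player 1 compares -1, 1 and picks B; Column would get -5.
- C: Player 1 compares 6, 2 and picks T; Column would get 10.
- R: Player 1 compares 3, 8 and picks B; Column would get -1.
Column's induced payoffs are -5, 10, -1, so Column commits to C. Subgame-perfect outcome: (T, C) with payoffs (6, 10).

(T, C)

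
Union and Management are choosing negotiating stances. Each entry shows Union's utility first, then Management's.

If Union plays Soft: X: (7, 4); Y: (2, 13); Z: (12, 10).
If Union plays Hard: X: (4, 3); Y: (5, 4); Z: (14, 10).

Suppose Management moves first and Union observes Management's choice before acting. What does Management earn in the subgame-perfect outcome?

Union best-responds to each possible Management move:
- X → Union plays Soft (best of 7, 4); Management gets 4.
- Y → Union plays Hard (best of 2, 5); Management gets 4.
- Z → Union plays Hard (best of 12, 14); Management gets 10.
Management's induced payoffs are 4, 4, 10, so Management commits to Z. Subgame-perfect outcome: (Hard, Z) with payoffs (14, 10).

10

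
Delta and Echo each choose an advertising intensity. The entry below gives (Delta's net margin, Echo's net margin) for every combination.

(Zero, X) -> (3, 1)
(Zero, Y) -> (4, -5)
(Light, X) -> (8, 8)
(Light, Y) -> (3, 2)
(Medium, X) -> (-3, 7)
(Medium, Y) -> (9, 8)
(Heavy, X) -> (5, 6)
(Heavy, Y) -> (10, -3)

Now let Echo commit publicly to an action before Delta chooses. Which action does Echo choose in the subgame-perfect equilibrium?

Work backward from Delta's decision.
- X: BR = Light, leader payoff 8.
- Y: BR = Heavy, leader payoff -3.
Echo's induced payoffs are 8, -3, so Echo commits to X. Subgame-perfect outcome: (Light, X) with payoffs (8, 8).

X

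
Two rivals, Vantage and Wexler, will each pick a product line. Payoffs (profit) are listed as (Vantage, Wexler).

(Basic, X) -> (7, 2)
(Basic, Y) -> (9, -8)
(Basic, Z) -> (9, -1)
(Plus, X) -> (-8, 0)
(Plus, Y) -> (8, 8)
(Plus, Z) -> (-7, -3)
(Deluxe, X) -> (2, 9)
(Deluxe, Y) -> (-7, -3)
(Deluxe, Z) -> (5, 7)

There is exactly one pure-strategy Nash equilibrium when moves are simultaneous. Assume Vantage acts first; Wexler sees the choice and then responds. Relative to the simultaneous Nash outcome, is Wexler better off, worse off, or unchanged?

better off

Backward induction with Vantage moving first.
- Basic → Wexler plays X (best of 2, -8, -1); Vantage gets 7.
- Plus → Wexler plays Y (best of 0, 8, -3); Vantage gets 8.
- Deluxe → Wexler plays X (best of 9, -3, 7); Vantage gets 2.
Vantage's induced payoffs are 7, 8, 2, so Vantage commits to Plus. Subgame-perfect outcome: (Plus, Y) with payoffs (8, 8).
Under simultaneous play:
Vantage's best replies: X→Basic; Y→Basic; Z→Basic.
Wexler's best replies: Basic→X; Plus→Y; Deluxe→X.
Only (Basic, X) has each player best-responding; Nash payoffs (7, 2).
Wexler earns 8 sequentially versus 2 at the Nash outcome: better off.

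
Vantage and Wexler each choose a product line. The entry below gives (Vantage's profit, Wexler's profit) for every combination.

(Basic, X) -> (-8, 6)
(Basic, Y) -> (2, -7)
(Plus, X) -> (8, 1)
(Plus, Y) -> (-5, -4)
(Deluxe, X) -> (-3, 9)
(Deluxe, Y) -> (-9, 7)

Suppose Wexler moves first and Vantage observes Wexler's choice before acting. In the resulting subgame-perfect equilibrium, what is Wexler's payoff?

Vantage best-responds to each possible Wexler move:
- X: Vantage compares -8, 8, -3 and picks Plus; Wexler would get 1.
- Y: Vantage compares 2, -5, -9 and picks Basic; Wexler would get -7.
Among 1, -7, the best is 1 at X. Subgame-perfect outcome: (Plus, X) with payoffs (8, 1).

1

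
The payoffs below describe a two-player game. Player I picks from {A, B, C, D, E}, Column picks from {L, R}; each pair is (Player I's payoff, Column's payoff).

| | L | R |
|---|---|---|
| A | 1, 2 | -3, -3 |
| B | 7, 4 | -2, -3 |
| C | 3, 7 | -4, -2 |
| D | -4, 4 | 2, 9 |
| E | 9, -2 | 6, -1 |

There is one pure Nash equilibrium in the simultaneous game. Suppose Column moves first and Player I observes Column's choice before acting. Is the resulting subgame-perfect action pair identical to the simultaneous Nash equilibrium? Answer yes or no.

yes

Player I best-responds to each possible Column move:
- L → Player I plays E (best of 1, 7, 3, -4, 9); Column gets -2.
- R → Player I plays E (best of -3, -2, -4, 2, 6); Column gets -1.
Column's induced payoffs are -2, -1, so Column commits to R. Subgame-perfect outcome: (E, R) with payoffs (6, -1).
Under simultaneous play:
Player I's best replies: L→E; R→E.
Column's best replies: A→L; B→L; C→L; D→R; E→R.
The unique mutual best reply is (E, R), giving (6, -1).
Sequential outcome (E, R) coincides with the Nash profile (E, R).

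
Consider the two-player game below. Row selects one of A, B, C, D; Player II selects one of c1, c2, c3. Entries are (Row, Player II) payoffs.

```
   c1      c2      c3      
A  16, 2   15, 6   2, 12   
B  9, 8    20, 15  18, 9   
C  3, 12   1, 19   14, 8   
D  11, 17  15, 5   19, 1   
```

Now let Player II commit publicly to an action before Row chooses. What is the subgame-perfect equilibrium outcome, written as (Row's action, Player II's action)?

(B, c2)

Backward induction with Player II moving first.
- c1: BR = A, leader payoff 2.
- c2: BR = B, leader payoff 15.
- c3: BR = D, leader payoff 1.
Among 2, 15, 1, the best is 15 at c2. Subgame-perfect outcome: (B, c2) with payoffs (20, 15).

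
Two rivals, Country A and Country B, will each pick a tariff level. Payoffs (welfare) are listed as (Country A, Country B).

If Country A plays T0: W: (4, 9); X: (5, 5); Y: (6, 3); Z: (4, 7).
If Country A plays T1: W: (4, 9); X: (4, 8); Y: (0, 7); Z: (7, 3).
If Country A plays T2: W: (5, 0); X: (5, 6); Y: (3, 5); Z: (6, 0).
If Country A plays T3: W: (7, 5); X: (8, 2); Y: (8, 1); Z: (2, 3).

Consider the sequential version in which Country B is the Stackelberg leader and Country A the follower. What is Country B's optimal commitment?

Work backward from Country A's decision.
- W: BR = T3, leader payoff 5.
- X: BR = T3, leader payoff 2.
- Y: BR = T3, leader payoff 1.
- Z: BR = T1, leader payoff 3.
Maximizing over 5, 2, 1, 3, Country B chooses W. Subgame-perfect outcome: (T3, W) with payoffs (7, 5).

W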